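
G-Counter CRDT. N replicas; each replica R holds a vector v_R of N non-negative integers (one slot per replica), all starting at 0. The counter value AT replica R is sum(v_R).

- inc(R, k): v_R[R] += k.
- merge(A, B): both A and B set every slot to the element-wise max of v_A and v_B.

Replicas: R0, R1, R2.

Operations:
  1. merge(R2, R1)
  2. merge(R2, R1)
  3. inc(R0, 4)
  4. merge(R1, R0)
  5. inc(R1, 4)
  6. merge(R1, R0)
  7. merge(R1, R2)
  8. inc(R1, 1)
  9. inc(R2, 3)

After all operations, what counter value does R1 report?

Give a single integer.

Op 1: merge R2<->R1 -> R2=(0,0,0) R1=(0,0,0)
Op 2: merge R2<->R1 -> R2=(0,0,0) R1=(0,0,0)
Op 3: inc R0 by 4 -> R0=(4,0,0) value=4
Op 4: merge R1<->R0 -> R1=(4,0,0) R0=(4,0,0)
Op 5: inc R1 by 4 -> R1=(4,4,0) value=8
Op 6: merge R1<->R0 -> R1=(4,4,0) R0=(4,4,0)
Op 7: merge R1<->R2 -> R1=(4,4,0) R2=(4,4,0)
Op 8: inc R1 by 1 -> R1=(4,5,0) value=9
Op 9: inc R2 by 3 -> R2=(4,4,3) value=11

Answer: 9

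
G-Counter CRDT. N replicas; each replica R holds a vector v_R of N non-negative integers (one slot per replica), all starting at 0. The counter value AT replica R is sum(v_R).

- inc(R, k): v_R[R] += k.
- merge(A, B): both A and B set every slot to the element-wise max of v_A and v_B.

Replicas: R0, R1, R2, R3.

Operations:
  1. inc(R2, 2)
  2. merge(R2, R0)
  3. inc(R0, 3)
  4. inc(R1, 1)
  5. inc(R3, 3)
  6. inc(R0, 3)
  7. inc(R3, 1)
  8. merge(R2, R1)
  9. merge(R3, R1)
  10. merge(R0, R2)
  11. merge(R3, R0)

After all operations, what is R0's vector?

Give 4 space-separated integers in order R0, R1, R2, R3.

Op 1: inc R2 by 2 -> R2=(0,0,2,0) value=2
Op 2: merge R2<->R0 -> R2=(0,0,2,0) R0=(0,0,2,0)
Op 3: inc R0 by 3 -> R0=(3,0,2,0) value=5
Op 4: inc R1 by 1 -> R1=(0,1,0,0) value=1
Op 5: inc R3 by 3 -> R3=(0,0,0,3) value=3
Op 6: inc R0 by 3 -> R0=(6,0,2,0) value=8
Op 7: inc R3 by 1 -> R3=(0,0,0,4) value=4
Op 8: merge R2<->R1 -> R2=(0,1,2,0) R1=(0,1,2,0)
Op 9: merge R3<->R1 -> R3=(0,1,2,4) R1=(0,1,2,4)
Op 10: merge R0<->R2 -> R0=(6,1,2,0) R2=(6,1,2,0)
Op 11: merge R3<->R0 -> R3=(6,1,2,4) R0=(6,1,2,4)

Answer: 6 1 2 4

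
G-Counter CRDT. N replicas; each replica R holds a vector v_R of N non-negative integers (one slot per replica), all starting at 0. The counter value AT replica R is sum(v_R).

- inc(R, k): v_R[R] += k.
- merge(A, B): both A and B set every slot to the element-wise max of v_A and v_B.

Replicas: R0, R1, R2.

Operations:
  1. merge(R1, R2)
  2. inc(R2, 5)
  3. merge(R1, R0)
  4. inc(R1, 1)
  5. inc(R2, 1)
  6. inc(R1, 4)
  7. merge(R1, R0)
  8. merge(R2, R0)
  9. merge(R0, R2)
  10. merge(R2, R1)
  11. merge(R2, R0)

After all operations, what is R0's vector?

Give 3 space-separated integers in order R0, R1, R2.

Answer: 0 5 6

Derivation:
Op 1: merge R1<->R2 -> R1=(0,0,0) R2=(0,0,0)
Op 2: inc R2 by 5 -> R2=(0,0,5) value=5
Op 3: merge R1<->R0 -> R1=(0,0,0) R0=(0,0,0)
Op 4: inc R1 by 1 -> R1=(0,1,0) value=1
Op 5: inc R2 by 1 -> R2=(0,0,6) value=6
Op 6: inc R1 by 4 -> R1=(0,5,0) value=5
Op 7: merge R1<->R0 -> R1=(0,5,0) R0=(0,5,0)
Op 8: merge R2<->R0 -> R2=(0,5,6) R0=(0,5,6)
Op 9: merge R0<->R2 -> R0=(0,5,6) R2=(0,5,6)
Op 10: merge R2<->R1 -> R2=(0,5,6) R1=(0,5,6)
Op 11: merge R2<->R0 -> R2=(0,5,6) R0=(0,5,6)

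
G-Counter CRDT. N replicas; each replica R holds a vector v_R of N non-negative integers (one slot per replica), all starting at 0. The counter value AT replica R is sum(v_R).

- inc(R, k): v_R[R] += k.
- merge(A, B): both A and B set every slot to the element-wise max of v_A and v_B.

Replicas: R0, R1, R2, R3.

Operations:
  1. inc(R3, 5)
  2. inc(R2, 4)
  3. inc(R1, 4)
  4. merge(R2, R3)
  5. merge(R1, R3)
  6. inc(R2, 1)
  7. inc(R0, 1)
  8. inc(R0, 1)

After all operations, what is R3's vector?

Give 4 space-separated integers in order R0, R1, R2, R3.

Answer: 0 4 4 5

Derivation:
Op 1: inc R3 by 5 -> R3=(0,0,0,5) value=5
Op 2: inc R2 by 4 -> R2=(0,0,4,0) value=4
Op 3: inc R1 by 4 -> R1=(0,4,0,0) value=4
Op 4: merge R2<->R3 -> R2=(0,0,4,5) R3=(0,0,4,5)
Op 5: merge R1<->R3 -> R1=(0,4,4,5) R3=(0,4,4,5)
Op 6: inc R2 by 1 -> R2=(0,0,5,5) value=10
Op 7: inc R0 by 1 -> R0=(1,0,0,0) value=1
Op 8: inc R0 by 1 -> R0=(2,0,0,0) value=2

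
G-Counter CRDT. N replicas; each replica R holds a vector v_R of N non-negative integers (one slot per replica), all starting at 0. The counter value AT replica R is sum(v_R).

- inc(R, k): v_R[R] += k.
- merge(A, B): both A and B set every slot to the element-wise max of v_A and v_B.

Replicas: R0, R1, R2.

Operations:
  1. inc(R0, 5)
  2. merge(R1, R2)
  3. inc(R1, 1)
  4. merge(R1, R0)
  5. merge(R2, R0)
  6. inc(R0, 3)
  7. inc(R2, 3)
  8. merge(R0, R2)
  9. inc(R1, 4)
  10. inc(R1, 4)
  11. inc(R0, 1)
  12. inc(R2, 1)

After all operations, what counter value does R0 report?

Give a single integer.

Answer: 13

Derivation:
Op 1: inc R0 by 5 -> R0=(5,0,0) value=5
Op 2: merge R1<->R2 -> R1=(0,0,0) R2=(0,0,0)
Op 3: inc R1 by 1 -> R1=(0,1,0) value=1
Op 4: merge R1<->R0 -> R1=(5,1,0) R0=(5,1,0)
Op 5: merge R2<->R0 -> R2=(5,1,0) R0=(5,1,0)
Op 6: inc R0 by 3 -> R0=(8,1,0) value=9
Op 7: inc R2 by 3 -> R2=(5,1,3) value=9
Op 8: merge R0<->R2 -> R0=(8,1,3) R2=(8,1,3)
Op 9: inc R1 by 4 -> R1=(5,5,0) value=10
Op 10: inc R1 by 4 -> R1=(5,9,0) value=14
Op 11: inc R0 by 1 -> R0=(9,1,3) value=13
Op 12: inc R2 by 1 -> R2=(8,1,4) value=13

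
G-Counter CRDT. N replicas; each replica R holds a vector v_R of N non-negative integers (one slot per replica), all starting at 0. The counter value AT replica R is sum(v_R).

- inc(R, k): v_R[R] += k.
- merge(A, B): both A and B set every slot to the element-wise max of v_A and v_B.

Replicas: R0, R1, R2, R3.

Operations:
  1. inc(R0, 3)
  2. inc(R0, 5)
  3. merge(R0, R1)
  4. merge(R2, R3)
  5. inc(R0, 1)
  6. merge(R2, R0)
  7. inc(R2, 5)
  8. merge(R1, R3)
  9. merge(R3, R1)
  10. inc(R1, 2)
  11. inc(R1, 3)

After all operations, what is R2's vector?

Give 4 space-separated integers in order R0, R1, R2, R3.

Answer: 9 0 5 0

Derivation:
Op 1: inc R0 by 3 -> R0=(3,0,0,0) value=3
Op 2: inc R0 by 5 -> R0=(8,0,0,0) value=8
Op 3: merge R0<->R1 -> R0=(8,0,0,0) R1=(8,0,0,0)
Op 4: merge R2<->R3 -> R2=(0,0,0,0) R3=(0,0,0,0)
Op 5: inc R0 by 1 -> R0=(9,0,0,0) value=9
Op 6: merge R2<->R0 -> R2=(9,0,0,0) R0=(9,0,0,0)
Op 7: inc R2 by 5 -> R2=(9,0,5,0) value=14
Op 8: merge R1<->R3 -> R1=(8,0,0,0) R3=(8,0,0,0)
Op 9: merge R3<->R1 -> R3=(8,0,0,0) R1=(8,0,0,0)
Op 10: inc R1 by 2 -> R1=(8,2,0,0) value=10
Op 11: inc R1 by 3 -> R1=(8,5,0,0) value=13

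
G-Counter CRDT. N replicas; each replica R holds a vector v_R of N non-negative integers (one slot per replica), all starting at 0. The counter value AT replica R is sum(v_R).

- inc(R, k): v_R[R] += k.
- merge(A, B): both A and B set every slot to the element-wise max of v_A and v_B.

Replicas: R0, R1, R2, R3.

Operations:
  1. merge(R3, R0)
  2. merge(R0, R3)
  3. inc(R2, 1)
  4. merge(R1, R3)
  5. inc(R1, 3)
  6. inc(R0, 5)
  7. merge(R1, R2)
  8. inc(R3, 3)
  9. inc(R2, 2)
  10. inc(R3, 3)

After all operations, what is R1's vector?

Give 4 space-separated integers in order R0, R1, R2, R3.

Answer: 0 3 1 0

Derivation:
Op 1: merge R3<->R0 -> R3=(0,0,0,0) R0=(0,0,0,0)
Op 2: merge R0<->R3 -> R0=(0,0,0,0) R3=(0,0,0,0)
Op 3: inc R2 by 1 -> R2=(0,0,1,0) value=1
Op 4: merge R1<->R3 -> R1=(0,0,0,0) R3=(0,0,0,0)
Op 5: inc R1 by 3 -> R1=(0,3,0,0) value=3
Op 6: inc R0 by 5 -> R0=(5,0,0,0) value=5
Op 7: merge R1<->R2 -> R1=(0,3,1,0) R2=(0,3,1,0)
Op 8: inc R3 by 3 -> R3=(0,0,0,3) value=3
Op 9: inc R2 by 2 -> R2=(0,3,3,0) value=6
Op 10: inc R3 by 3 -> R3=(0,0,0,6) value=6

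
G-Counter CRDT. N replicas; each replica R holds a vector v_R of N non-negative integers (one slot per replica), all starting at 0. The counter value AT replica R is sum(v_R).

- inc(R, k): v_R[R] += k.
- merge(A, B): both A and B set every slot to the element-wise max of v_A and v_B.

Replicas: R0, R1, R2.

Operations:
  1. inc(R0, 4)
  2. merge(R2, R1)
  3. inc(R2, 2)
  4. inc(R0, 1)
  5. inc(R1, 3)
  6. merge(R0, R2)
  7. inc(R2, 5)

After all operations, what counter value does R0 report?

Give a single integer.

Op 1: inc R0 by 4 -> R0=(4,0,0) value=4
Op 2: merge R2<->R1 -> R2=(0,0,0) R1=(0,0,0)
Op 3: inc R2 by 2 -> R2=(0,0,2) value=2
Op 4: inc R0 by 1 -> R0=(5,0,0) value=5
Op 5: inc R1 by 3 -> R1=(0,3,0) value=3
Op 6: merge R0<->R2 -> R0=(5,0,2) R2=(5,0,2)
Op 7: inc R2 by 5 -> R2=(5,0,7) value=12

Answer: 7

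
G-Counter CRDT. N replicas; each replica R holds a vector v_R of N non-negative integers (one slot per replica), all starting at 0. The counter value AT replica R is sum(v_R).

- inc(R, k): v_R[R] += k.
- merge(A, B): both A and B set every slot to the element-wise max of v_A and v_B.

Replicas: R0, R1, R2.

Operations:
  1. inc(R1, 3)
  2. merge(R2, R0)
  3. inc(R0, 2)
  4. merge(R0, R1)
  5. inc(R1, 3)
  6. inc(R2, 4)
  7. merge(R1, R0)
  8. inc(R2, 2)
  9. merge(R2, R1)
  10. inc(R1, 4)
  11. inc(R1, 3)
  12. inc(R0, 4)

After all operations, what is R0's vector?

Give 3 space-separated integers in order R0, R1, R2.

Op 1: inc R1 by 3 -> R1=(0,3,0) value=3
Op 2: merge R2<->R0 -> R2=(0,0,0) R0=(0,0,0)
Op 3: inc R0 by 2 -> R0=(2,0,0) value=2
Op 4: merge R0<->R1 -> R0=(2,3,0) R1=(2,3,0)
Op 5: inc R1 by 3 -> R1=(2,6,0) value=8
Op 6: inc R2 by 4 -> R2=(0,0,4) value=4
Op 7: merge R1<->R0 -> R1=(2,6,0) R0=(2,6,0)
Op 8: inc R2 by 2 -> R2=(0,0,6) value=6
Op 9: merge R2<->R1 -> R2=(2,6,6) R1=(2,6,6)
Op 10: inc R1 by 4 -> R1=(2,10,6) value=18
Op 11: inc R1 by 3 -> R1=(2,13,6) value=21
Op 12: inc R0 by 4 -> R0=(6,6,0) value=12

Answer: 6 6 0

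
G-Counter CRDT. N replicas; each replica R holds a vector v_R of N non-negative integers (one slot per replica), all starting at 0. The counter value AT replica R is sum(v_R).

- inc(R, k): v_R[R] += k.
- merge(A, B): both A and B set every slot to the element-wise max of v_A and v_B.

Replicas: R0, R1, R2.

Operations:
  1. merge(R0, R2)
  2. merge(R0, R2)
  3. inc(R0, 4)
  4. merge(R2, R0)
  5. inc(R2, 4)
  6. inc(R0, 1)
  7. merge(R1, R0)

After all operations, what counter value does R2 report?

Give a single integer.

Op 1: merge R0<->R2 -> R0=(0,0,0) R2=(0,0,0)
Op 2: merge R0<->R2 -> R0=(0,0,0) R2=(0,0,0)
Op 3: inc R0 by 4 -> R0=(4,0,0) value=4
Op 4: merge R2<->R0 -> R2=(4,0,0) R0=(4,0,0)
Op 5: inc R2 by 4 -> R2=(4,0,4) value=8
Op 6: inc R0 by 1 -> R0=(5,0,0) value=5
Op 7: merge R1<->R0 -> R1=(5,0,0) R0=(5,0,0)

Answer: 8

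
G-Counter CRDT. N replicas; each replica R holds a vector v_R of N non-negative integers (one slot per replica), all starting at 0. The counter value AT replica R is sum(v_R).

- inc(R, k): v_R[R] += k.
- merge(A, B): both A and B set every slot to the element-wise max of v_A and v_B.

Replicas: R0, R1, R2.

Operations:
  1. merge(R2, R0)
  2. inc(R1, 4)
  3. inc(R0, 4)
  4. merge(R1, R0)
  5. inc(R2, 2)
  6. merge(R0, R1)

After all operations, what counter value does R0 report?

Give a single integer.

Answer: 8

Derivation:
Op 1: merge R2<->R0 -> R2=(0,0,0) R0=(0,0,0)
Op 2: inc R1 by 4 -> R1=(0,4,0) value=4
Op 3: inc R0 by 4 -> R0=(4,0,0) value=4
Op 4: merge R1<->R0 -> R1=(4,4,0) R0=(4,4,0)
Op 5: inc R2 by 2 -> R2=(0,0,2) value=2
Op 6: merge R0<->R1 -> R0=(4,4,0) R1=(4,4,0)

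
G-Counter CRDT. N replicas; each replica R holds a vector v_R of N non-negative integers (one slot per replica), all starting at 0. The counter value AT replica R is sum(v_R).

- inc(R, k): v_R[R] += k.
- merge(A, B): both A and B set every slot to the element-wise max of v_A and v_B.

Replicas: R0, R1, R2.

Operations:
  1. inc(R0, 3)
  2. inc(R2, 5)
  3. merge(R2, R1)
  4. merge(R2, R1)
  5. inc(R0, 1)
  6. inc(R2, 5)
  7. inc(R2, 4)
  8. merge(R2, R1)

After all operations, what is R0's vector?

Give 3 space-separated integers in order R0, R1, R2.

Op 1: inc R0 by 3 -> R0=(3,0,0) value=3
Op 2: inc R2 by 5 -> R2=(0,0,5) value=5
Op 3: merge R2<->R1 -> R2=(0,0,5) R1=(0,0,5)
Op 4: merge R2<->R1 -> R2=(0,0,5) R1=(0,0,5)
Op 5: inc R0 by 1 -> R0=(4,0,0) value=4
Op 6: inc R2 by 5 -> R2=(0,0,10) value=10
Op 7: inc R2 by 4 -> R2=(0,0,14) value=14
Op 8: merge R2<->R1 -> R2=(0,0,14) R1=(0,0,14)

Answer: 4 0 0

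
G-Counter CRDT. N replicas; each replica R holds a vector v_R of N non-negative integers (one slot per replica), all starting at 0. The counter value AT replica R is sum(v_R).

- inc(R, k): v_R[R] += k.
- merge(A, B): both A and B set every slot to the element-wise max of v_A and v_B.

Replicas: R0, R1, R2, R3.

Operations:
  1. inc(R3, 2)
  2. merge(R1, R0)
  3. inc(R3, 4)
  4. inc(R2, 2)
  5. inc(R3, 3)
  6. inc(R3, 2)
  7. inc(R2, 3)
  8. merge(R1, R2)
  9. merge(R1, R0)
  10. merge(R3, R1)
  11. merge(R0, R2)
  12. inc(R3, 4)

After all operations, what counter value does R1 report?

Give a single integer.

Answer: 16

Derivation:
Op 1: inc R3 by 2 -> R3=(0,0,0,2) value=2
Op 2: merge R1<->R0 -> R1=(0,0,0,0) R0=(0,0,0,0)
Op 3: inc R3 by 4 -> R3=(0,0,0,6) value=6
Op 4: inc R2 by 2 -> R2=(0,0,2,0) value=2
Op 5: inc R3 by 3 -> R3=(0,0,0,9) value=9
Op 6: inc R3 by 2 -> R3=(0,0,0,11) value=11
Op 7: inc R2 by 3 -> R2=(0,0,5,0) value=5
Op 8: merge R1<->R2 -> R1=(0,0,5,0) R2=(0,0,5,0)
Op 9: merge R1<->R0 -> R1=(0,0,5,0) R0=(0,0,5,0)
Op 10: merge R3<->R1 -> R3=(0,0,5,11) R1=(0,0,5,11)
Op 11: merge R0<->R2 -> R0=(0,0,5,0) R2=(0,0,5,0)
Op 12: inc R3 by 4 -> R3=(0,0,5,15) value=20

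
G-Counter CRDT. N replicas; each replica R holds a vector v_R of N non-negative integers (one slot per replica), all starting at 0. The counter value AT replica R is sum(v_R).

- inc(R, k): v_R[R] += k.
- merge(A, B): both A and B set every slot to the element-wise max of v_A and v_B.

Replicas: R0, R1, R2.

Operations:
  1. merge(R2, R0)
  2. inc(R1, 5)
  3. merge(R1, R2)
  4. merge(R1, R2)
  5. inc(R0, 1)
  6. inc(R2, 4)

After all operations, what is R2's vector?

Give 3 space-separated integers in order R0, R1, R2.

Answer: 0 5 4

Derivation:
Op 1: merge R2<->R0 -> R2=(0,0,0) R0=(0,0,0)
Op 2: inc R1 by 5 -> R1=(0,5,0) value=5
Op 3: merge R1<->R2 -> R1=(0,5,0) R2=(0,5,0)
Op 4: merge R1<->R2 -> R1=(0,5,0) R2=(0,5,0)
Op 5: inc R0 by 1 -> R0=(1,0,0) value=1
Op 6: inc R2 by 4 -> R2=(0,5,4) value=9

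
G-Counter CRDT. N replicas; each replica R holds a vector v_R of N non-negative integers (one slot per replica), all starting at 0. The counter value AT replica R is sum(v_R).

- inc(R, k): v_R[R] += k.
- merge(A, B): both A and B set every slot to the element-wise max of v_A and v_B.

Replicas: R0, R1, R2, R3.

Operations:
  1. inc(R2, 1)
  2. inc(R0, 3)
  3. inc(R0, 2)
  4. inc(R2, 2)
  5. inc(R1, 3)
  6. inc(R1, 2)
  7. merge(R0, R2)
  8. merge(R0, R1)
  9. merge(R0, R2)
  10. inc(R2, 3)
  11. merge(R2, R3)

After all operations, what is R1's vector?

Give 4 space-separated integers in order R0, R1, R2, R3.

Op 1: inc R2 by 1 -> R2=(0,0,1,0) value=1
Op 2: inc R0 by 3 -> R0=(3,0,0,0) value=3
Op 3: inc R0 by 2 -> R0=(5,0,0,0) value=5
Op 4: inc R2 by 2 -> R2=(0,0,3,0) value=3
Op 5: inc R1 by 3 -> R1=(0,3,0,0) value=3
Op 6: inc R1 by 2 -> R1=(0,5,0,0) value=5
Op 7: merge R0<->R2 -> R0=(5,0,3,0) R2=(5,0,3,0)
Op 8: merge R0<->R1 -> R0=(5,5,3,0) R1=(5,5,3,0)
Op 9: merge R0<->R2 -> R0=(5,5,3,0) R2=(5,5,3,0)
Op 10: inc R2 by 3 -> R2=(5,5,6,0) value=16
Op 11: merge R2<->R3 -> R2=(5,5,6,0) R3=(5,5,6,0)

Answer: 5 5 3 0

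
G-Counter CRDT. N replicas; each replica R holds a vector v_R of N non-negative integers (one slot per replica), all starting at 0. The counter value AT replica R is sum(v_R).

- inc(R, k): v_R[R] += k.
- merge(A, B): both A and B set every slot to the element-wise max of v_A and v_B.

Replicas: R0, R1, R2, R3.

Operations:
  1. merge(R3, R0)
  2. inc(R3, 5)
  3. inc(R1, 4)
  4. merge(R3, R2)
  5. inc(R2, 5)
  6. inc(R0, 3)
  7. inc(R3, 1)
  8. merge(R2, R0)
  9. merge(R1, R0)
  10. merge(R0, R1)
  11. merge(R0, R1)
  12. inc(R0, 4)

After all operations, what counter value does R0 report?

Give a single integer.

Op 1: merge R3<->R0 -> R3=(0,0,0,0) R0=(0,0,0,0)
Op 2: inc R3 by 5 -> R3=(0,0,0,5) value=5
Op 3: inc R1 by 4 -> R1=(0,4,0,0) value=4
Op 4: merge R3<->R2 -> R3=(0,0,0,5) R2=(0,0,0,5)
Op 5: inc R2 by 5 -> R2=(0,0,5,5) value=10
Op 6: inc R0 by 3 -> R0=(3,0,0,0) value=3
Op 7: inc R3 by 1 -> R3=(0,0,0,6) value=6
Op 8: merge R2<->R0 -> R2=(3,0,5,5) R0=(3,0,5,5)
Op 9: merge R1<->R0 -> R1=(3,4,5,5) R0=(3,4,5,5)
Op 10: merge R0<->R1 -> R0=(3,4,5,5) R1=(3,4,5,5)
Op 11: merge R0<->R1 -> R0=(3,4,5,5) R1=(3,4,5,5)
Op 12: inc R0 by 4 -> R0=(7,4,5,5) value=21

Answer: 21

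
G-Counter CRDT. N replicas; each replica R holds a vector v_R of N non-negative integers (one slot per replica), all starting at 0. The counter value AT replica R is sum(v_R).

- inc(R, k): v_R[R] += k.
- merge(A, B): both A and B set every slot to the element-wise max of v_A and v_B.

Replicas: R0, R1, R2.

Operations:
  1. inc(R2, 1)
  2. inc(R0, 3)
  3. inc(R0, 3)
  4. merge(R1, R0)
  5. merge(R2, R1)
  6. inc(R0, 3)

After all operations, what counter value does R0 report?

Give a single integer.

Answer: 9

Derivation:
Op 1: inc R2 by 1 -> R2=(0,0,1) value=1
Op 2: inc R0 by 3 -> R0=(3,0,0) value=3
Op 3: inc R0 by 3 -> R0=(6,0,0) value=6
Op 4: merge R1<->R0 -> R1=(6,0,0) R0=(6,0,0)
Op 5: merge R2<->R1 -> R2=(6,0,1) R1=(6,0,1)
Op 6: inc R0 by 3 -> R0=(9,0,0) value=9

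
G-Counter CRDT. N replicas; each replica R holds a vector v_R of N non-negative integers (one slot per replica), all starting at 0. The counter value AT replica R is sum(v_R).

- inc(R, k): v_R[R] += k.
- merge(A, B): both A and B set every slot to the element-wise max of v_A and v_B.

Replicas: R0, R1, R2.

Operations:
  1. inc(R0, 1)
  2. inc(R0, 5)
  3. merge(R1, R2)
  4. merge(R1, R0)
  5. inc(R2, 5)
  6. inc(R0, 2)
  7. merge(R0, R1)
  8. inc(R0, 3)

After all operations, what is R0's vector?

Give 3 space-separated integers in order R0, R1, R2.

Op 1: inc R0 by 1 -> R0=(1,0,0) value=1
Op 2: inc R0 by 5 -> R0=(6,0,0) value=6
Op 3: merge R1<->R2 -> R1=(0,0,0) R2=(0,0,0)
Op 4: merge R1<->R0 -> R1=(6,0,0) R0=(6,0,0)
Op 5: inc R2 by 5 -> R2=(0,0,5) value=5
Op 6: inc R0 by 2 -> R0=(8,0,0) value=8
Op 7: merge R0<->R1 -> R0=(8,0,0) R1=(8,0,0)
Op 8: inc R0 by 3 -> R0=(11,0,0) value=11

Answer: 11 0 0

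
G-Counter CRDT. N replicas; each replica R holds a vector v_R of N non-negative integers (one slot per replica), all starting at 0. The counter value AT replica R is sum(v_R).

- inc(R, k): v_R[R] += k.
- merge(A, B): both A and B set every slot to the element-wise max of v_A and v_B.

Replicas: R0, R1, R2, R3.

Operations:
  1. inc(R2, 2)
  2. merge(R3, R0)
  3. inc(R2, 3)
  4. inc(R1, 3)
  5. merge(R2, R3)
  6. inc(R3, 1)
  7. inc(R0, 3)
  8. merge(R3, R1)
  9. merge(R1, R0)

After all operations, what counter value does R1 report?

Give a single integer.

Op 1: inc R2 by 2 -> R2=(0,0,2,0) value=2
Op 2: merge R3<->R0 -> R3=(0,0,0,0) R0=(0,0,0,0)
Op 3: inc R2 by 3 -> R2=(0,0,5,0) value=5
Op 4: inc R1 by 3 -> R1=(0,3,0,0) value=3
Op 5: merge R2<->R3 -> R2=(0,0,5,0) R3=(0,0,5,0)
Op 6: inc R3 by 1 -> R3=(0,0,5,1) value=6
Op 7: inc R0 by 3 -> R0=(3,0,0,0) value=3
Op 8: merge R3<->R1 -> R3=(0,3,5,1) R1=(0,3,5,1)
Op 9: merge R1<->R0 -> R1=(3,3,5,1) R0=(3,3,5,1)

Answer: 12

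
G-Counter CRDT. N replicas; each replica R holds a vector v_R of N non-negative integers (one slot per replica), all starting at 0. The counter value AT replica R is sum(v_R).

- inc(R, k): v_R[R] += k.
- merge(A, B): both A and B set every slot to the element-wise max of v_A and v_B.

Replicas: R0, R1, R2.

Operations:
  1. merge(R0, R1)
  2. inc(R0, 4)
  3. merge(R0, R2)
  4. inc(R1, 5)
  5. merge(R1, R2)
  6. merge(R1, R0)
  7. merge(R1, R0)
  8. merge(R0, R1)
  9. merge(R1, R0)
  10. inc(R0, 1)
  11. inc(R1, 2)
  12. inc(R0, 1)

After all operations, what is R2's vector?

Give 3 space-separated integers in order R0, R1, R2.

Op 1: merge R0<->R1 -> R0=(0,0,0) R1=(0,0,0)
Op 2: inc R0 by 4 -> R0=(4,0,0) value=4
Op 3: merge R0<->R2 -> R0=(4,0,0) R2=(4,0,0)
Op 4: inc R1 by 5 -> R1=(0,5,0) value=5
Op 5: merge R1<->R2 -> R1=(4,5,0) R2=(4,5,0)
Op 6: merge R1<->R0 -> R1=(4,5,0) R0=(4,5,0)
Op 7: merge R1<->R0 -> R1=(4,5,0) R0=(4,5,0)
Op 8: merge R0<->R1 -> R0=(4,5,0) R1=(4,5,0)
Op 9: merge R1<->R0 -> R1=(4,5,0) R0=(4,5,0)
Op 10: inc R0 by 1 -> R0=(5,5,0) value=10
Op 11: inc R1 by 2 -> R1=(4,7,0) value=11
Op 12: inc R0 by 1 -> R0=(6,5,0) value=11

Answer: 4 5 0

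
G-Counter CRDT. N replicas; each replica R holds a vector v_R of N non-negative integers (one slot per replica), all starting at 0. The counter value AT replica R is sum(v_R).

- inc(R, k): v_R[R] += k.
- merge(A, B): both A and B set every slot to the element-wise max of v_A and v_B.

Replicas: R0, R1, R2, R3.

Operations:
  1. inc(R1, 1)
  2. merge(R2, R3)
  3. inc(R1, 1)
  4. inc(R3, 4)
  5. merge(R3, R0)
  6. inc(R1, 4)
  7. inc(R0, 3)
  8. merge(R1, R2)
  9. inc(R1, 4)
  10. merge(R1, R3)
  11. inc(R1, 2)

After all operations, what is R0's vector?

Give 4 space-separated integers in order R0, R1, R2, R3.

Answer: 3 0 0 4

Derivation:
Op 1: inc R1 by 1 -> R1=(0,1,0,0) value=1
Op 2: merge R2<->R3 -> R2=(0,0,0,0) R3=(0,0,0,0)
Op 3: inc R1 by 1 -> R1=(0,2,0,0) value=2
Op 4: inc R3 by 4 -> R3=(0,0,0,4) value=4
Op 5: merge R3<->R0 -> R3=(0,0,0,4) R0=(0,0,0,4)
Op 6: inc R1 by 4 -> R1=(0,6,0,0) value=6
Op 7: inc R0 by 3 -> R0=(3,0,0,4) value=7
Op 8: merge R1<->R2 -> R1=(0,6,0,0) R2=(0,6,0,0)
Op 9: inc R1 by 4 -> R1=(0,10,0,0) value=10
Op 10: merge R1<->R3 -> R1=(0,10,0,4) R3=(0,10,0,4)
Op 11: inc R1 by 2 -> R1=(0,12,0,4) value=16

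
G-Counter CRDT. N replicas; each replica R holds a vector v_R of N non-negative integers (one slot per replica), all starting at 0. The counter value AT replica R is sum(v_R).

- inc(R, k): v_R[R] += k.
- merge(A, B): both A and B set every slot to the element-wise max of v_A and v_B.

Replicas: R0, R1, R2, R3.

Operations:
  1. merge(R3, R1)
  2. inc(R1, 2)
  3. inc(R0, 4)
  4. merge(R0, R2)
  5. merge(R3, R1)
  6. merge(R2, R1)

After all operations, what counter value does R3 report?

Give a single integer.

Op 1: merge R3<->R1 -> R3=(0,0,0,0) R1=(0,0,0,0)
Op 2: inc R1 by 2 -> R1=(0,2,0,0) value=2
Op 3: inc R0 by 4 -> R0=(4,0,0,0) value=4
Op 4: merge R0<->R2 -> R0=(4,0,0,0) R2=(4,0,0,0)
Op 5: merge R3<->R1 -> R3=(0,2,0,0) R1=(0,2,0,0)
Op 6: merge R2<->R1 -> R2=(4,2,0,0) R1=(4,2,0,0)

Answer: 2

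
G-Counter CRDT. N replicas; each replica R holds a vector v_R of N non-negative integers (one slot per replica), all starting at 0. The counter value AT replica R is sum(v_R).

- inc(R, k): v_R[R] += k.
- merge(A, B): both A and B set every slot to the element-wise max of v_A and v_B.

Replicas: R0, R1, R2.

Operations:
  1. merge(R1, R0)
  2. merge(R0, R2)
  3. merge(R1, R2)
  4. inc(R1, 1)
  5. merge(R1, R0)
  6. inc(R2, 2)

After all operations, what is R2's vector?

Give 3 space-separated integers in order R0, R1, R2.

Op 1: merge R1<->R0 -> R1=(0,0,0) R0=(0,0,0)
Op 2: merge R0<->R2 -> R0=(0,0,0) R2=(0,0,0)
Op 3: merge R1<->R2 -> R1=(0,0,0) R2=(0,0,0)
Op 4: inc R1 by 1 -> R1=(0,1,0) value=1
Op 5: merge R1<->R0 -> R1=(0,1,0) R0=(0,1,0)
Op 6: inc R2 by 2 -> R2=(0,0,2) value=2

Answer: 0 0 2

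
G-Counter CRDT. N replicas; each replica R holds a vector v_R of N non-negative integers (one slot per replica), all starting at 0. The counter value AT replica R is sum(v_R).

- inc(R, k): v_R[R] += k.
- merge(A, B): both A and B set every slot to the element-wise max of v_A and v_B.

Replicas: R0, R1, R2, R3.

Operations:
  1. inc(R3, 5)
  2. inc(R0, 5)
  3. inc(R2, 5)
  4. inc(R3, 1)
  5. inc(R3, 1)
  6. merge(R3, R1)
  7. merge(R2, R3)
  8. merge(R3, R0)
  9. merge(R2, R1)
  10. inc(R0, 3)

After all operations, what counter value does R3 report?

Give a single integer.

Answer: 17

Derivation:
Op 1: inc R3 by 5 -> R3=(0,0,0,5) value=5
Op 2: inc R0 by 5 -> R0=(5,0,0,0) value=5
Op 3: inc R2 by 5 -> R2=(0,0,5,0) value=5
Op 4: inc R3 by 1 -> R3=(0,0,0,6) value=6
Op 5: inc R3 by 1 -> R3=(0,0,0,7) value=7
Op 6: merge R3<->R1 -> R3=(0,0,0,7) R1=(0,0,0,7)
Op 7: merge R2<->R3 -> R2=(0,0,5,7) R3=(0,0,5,7)
Op 8: merge R3<->R0 -> R3=(5,0,5,7) R0=(5,0,5,7)
Op 9: merge R2<->R1 -> R2=(0,0,5,7) R1=(0,0,5,7)
Op 10: inc R0 by 3 -> R0=(8,0,5,7) value=20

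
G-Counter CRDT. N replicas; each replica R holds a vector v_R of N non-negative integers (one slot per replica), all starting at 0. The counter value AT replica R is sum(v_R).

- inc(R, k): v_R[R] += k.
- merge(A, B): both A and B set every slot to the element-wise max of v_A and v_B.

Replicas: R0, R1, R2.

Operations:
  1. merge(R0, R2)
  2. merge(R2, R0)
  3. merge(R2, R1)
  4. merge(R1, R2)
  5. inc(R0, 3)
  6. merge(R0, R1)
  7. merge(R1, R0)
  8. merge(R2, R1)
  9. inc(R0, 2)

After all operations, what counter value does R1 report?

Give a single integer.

Op 1: merge R0<->R2 -> R0=(0,0,0) R2=(0,0,0)
Op 2: merge R2<->R0 -> R2=(0,0,0) R0=(0,0,0)
Op 3: merge R2<->R1 -> R2=(0,0,0) R1=(0,0,0)
Op 4: merge R1<->R2 -> R1=(0,0,0) R2=(0,0,0)
Op 5: inc R0 by 3 -> R0=(3,0,0) value=3
Op 6: merge R0<->R1 -> R0=(3,0,0) R1=(3,0,0)
Op 7: merge R1<->R0 -> R1=(3,0,0) R0=(3,0,0)
Op 8: merge R2<->R1 -> R2=(3,0,0) R1=(3,0,0)
Op 9: inc R0 by 2 -> R0=(5,0,0) value=5

Answer: 3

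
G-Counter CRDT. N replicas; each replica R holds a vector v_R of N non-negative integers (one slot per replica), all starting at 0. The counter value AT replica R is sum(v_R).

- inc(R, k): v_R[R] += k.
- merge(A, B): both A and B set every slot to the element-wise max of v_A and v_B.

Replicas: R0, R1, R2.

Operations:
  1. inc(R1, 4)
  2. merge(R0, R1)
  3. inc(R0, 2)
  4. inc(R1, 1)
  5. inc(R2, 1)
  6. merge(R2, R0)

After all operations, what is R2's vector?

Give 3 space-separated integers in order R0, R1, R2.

Op 1: inc R1 by 4 -> R1=(0,4,0) value=4
Op 2: merge R0<->R1 -> R0=(0,4,0) R1=(0,4,0)
Op 3: inc R0 by 2 -> R0=(2,4,0) value=6
Op 4: inc R1 by 1 -> R1=(0,5,0) value=5
Op 5: inc R2 by 1 -> R2=(0,0,1) value=1
Op 6: merge R2<->R0 -> R2=(2,4,1) R0=(2,4,1)

Answer: 2 4 1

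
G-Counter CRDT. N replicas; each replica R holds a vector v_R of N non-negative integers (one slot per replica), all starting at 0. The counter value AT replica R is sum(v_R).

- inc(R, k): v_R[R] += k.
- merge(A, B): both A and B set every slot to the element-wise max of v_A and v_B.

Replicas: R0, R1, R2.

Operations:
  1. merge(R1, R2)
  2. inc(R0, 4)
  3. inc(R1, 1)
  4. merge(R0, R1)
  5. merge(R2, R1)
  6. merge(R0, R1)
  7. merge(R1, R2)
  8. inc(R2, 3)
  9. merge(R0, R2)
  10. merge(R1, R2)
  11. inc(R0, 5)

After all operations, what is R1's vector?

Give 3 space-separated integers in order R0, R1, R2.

Answer: 4 1 3

Derivation:
Op 1: merge R1<->R2 -> R1=(0,0,0) R2=(0,0,0)
Op 2: inc R0 by 4 -> R0=(4,0,0) value=4
Op 3: inc R1 by 1 -> R1=(0,1,0) value=1
Op 4: merge R0<->R1 -> R0=(4,1,0) R1=(4,1,0)
Op 5: merge R2<->R1 -> R2=(4,1,0) R1=(4,1,0)
Op 6: merge R0<->R1 -> R0=(4,1,0) R1=(4,1,0)
Op 7: merge R1<->R2 -> R1=(4,1,0) R2=(4,1,0)
Op 8: inc R2 by 3 -> R2=(4,1,3) value=8
Op 9: merge R0<->R2 -> R0=(4,1,3) R2=(4,1,3)
Op 10: merge R1<->R2 -> R1=(4,1,3) R2=(4,1,3)
Op 11: inc R0 by 5 -> R0=(9,1,3) value=13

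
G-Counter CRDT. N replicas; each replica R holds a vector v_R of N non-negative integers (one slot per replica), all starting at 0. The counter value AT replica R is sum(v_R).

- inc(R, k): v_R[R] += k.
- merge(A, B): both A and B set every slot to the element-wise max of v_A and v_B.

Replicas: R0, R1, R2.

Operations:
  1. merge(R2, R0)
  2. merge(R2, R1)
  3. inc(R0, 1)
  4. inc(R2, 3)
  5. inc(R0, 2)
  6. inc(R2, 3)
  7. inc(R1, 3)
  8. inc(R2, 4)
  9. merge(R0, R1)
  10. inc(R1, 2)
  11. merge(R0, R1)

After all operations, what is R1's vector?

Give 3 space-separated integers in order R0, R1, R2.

Op 1: merge R2<->R0 -> R2=(0,0,0) R0=(0,0,0)
Op 2: merge R2<->R1 -> R2=(0,0,0) R1=(0,0,0)
Op 3: inc R0 by 1 -> R0=(1,0,0) value=1
Op 4: inc R2 by 3 -> R2=(0,0,3) value=3
Op 5: inc R0 by 2 -> R0=(3,0,0) value=3
Op 6: inc R2 by 3 -> R2=(0,0,6) value=6
Op 7: inc R1 by 3 -> R1=(0,3,0) value=3
Op 8: inc R2 by 4 -> R2=(0,0,10) value=10
Op 9: merge R0<->R1 -> R0=(3,3,0) R1=(3,3,0)
Op 10: inc R1 by 2 -> R1=(3,5,0) value=8
Op 11: merge R0<->R1 -> R0=(3,5,0) R1=(3,5,0)

Answer: 3 5 0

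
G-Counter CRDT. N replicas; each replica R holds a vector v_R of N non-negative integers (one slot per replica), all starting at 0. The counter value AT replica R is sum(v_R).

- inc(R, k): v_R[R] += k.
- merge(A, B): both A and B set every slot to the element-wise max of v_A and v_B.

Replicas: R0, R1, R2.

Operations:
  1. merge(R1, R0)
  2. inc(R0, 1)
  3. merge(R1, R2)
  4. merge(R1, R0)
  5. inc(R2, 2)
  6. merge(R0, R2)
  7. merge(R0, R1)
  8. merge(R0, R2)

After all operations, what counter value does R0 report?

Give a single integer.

Op 1: merge R1<->R0 -> R1=(0,0,0) R0=(0,0,0)
Op 2: inc R0 by 1 -> R0=(1,0,0) value=1
Op 3: merge R1<->R2 -> R1=(0,0,0) R2=(0,0,0)
Op 4: merge R1<->R0 -> R1=(1,0,0) R0=(1,0,0)
Op 5: inc R2 by 2 -> R2=(0,0,2) value=2
Op 6: merge R0<->R2 -> R0=(1,0,2) R2=(1,0,2)
Op 7: merge R0<->R1 -> R0=(1,0,2) R1=(1,0,2)
Op 8: merge R0<->R2 -> R0=(1,0,2) R2=(1,0,2)

Answer: 3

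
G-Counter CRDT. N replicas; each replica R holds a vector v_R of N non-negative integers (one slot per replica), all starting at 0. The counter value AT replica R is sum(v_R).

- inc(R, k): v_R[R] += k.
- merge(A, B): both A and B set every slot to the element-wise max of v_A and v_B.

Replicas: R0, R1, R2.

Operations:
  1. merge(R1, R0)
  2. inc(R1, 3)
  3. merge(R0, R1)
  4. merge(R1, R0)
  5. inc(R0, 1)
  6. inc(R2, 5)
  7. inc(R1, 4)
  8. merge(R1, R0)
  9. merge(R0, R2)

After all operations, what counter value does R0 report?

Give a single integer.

Answer: 13

Derivation:
Op 1: merge R1<->R0 -> R1=(0,0,0) R0=(0,0,0)
Op 2: inc R1 by 3 -> R1=(0,3,0) value=3
Op 3: merge R0<->R1 -> R0=(0,3,0) R1=(0,3,0)
Op 4: merge R1<->R0 -> R1=(0,3,0) R0=(0,3,0)
Op 5: inc R0 by 1 -> R0=(1,3,0) value=4
Op 6: inc R2 by 5 -> R2=(0,0,5) value=5
Op 7: inc R1 by 4 -> R1=(0,7,0) value=7
Op 8: merge R1<->R0 -> R1=(1,7,0) R0=(1,7,0)
Op 9: merge R0<->R2 -> R0=(1,7,5) R2=(1,7,5)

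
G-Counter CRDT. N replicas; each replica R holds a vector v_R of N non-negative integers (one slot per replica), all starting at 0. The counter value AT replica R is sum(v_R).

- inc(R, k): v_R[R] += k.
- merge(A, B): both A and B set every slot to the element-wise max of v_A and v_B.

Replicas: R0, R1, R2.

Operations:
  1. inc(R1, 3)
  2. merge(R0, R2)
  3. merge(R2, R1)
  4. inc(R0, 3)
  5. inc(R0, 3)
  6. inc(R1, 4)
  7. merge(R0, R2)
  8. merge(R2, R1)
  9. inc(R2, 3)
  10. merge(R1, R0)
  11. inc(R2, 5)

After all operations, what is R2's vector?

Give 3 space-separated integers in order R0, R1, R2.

Op 1: inc R1 by 3 -> R1=(0,3,0) value=3
Op 2: merge R0<->R2 -> R0=(0,0,0) R2=(0,0,0)
Op 3: merge R2<->R1 -> R2=(0,3,0) R1=(0,3,0)
Op 4: inc R0 by 3 -> R0=(3,0,0) value=3
Op 5: inc R0 by 3 -> R0=(6,0,0) value=6
Op 6: inc R1 by 4 -> R1=(0,7,0) value=7
Op 7: merge R0<->R2 -> R0=(6,3,0) R2=(6,3,0)
Op 8: merge R2<->R1 -> R2=(6,7,0) R1=(6,7,0)
Op 9: inc R2 by 3 -> R2=(6,7,3) value=16
Op 10: merge R1<->R0 -> R1=(6,7,0) R0=(6,7,0)
Op 11: inc R2 by 5 -> R2=(6,7,8) value=21

Answer: 6 7 8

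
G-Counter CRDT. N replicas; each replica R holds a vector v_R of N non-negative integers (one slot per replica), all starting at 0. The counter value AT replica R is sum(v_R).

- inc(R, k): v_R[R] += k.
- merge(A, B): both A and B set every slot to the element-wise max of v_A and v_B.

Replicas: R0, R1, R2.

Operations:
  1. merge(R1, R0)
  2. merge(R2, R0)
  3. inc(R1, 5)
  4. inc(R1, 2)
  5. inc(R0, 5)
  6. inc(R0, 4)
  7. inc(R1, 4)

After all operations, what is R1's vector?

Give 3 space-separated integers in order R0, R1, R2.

Answer: 0 11 0

Derivation:
Op 1: merge R1<->R0 -> R1=(0,0,0) R0=(0,0,0)
Op 2: merge R2<->R0 -> R2=(0,0,0) R0=(0,0,0)
Op 3: inc R1 by 5 -> R1=(0,5,0) value=5
Op 4: inc R1 by 2 -> R1=(0,7,0) value=7
Op 5: inc R0 by 5 -> R0=(5,0,0) value=5
Op 6: inc R0 by 4 -> R0=(9,0,0) value=9
Op 7: inc R1 by 4 -> R1=(0,11,0) value=11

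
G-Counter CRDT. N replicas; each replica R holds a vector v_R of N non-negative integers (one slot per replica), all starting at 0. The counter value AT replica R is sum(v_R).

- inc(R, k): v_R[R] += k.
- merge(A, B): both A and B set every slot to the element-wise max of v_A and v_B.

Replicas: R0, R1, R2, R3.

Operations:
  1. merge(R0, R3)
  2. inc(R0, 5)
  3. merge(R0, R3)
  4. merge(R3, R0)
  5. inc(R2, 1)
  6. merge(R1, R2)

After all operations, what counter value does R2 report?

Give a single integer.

Answer: 1

Derivation:
Op 1: merge R0<->R3 -> R0=(0,0,0,0) R3=(0,0,0,0)
Op 2: inc R0 by 5 -> R0=(5,0,0,0) value=5
Op 3: merge R0<->R3 -> R0=(5,0,0,0) R3=(5,0,0,0)
Op 4: merge R3<->R0 -> R3=(5,0,0,0) R0=(5,0,0,0)
Op 5: inc R2 by 1 -> R2=(0,0,1,0) value=1
Op 6: merge R1<->R2 -> R1=(0,0,1,0) R2=(0,0,1,0)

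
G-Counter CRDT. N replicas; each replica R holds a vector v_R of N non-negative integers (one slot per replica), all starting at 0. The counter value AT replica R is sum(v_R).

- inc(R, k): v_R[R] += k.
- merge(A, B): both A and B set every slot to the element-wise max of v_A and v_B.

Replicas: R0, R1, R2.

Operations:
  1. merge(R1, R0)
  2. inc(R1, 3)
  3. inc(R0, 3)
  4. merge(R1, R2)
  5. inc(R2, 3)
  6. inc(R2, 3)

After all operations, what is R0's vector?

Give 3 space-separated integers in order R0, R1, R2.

Op 1: merge R1<->R0 -> R1=(0,0,0) R0=(0,0,0)
Op 2: inc R1 by 3 -> R1=(0,3,0) value=3
Op 3: inc R0 by 3 -> R0=(3,0,0) value=3
Op 4: merge R1<->R2 -> R1=(0,3,0) R2=(0,3,0)
Op 5: inc R2 by 3 -> R2=(0,3,3) value=6
Op 6: inc R2 by 3 -> R2=(0,3,6) value=9

Answer: 3 0 0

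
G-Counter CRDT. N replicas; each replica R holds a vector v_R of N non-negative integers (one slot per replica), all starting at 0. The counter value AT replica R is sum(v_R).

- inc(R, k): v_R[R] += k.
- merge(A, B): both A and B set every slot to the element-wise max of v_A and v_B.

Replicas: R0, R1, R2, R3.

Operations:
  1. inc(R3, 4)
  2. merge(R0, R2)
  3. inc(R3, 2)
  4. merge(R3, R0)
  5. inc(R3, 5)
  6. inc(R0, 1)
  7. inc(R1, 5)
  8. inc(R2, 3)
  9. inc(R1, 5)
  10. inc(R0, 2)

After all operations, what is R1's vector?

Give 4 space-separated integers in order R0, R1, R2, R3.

Op 1: inc R3 by 4 -> R3=(0,0,0,4) value=4
Op 2: merge R0<->R2 -> R0=(0,0,0,0) R2=(0,0,0,0)
Op 3: inc R3 by 2 -> R3=(0,0,0,6) value=6
Op 4: merge R3<->R0 -> R3=(0,0,0,6) R0=(0,0,0,6)
Op 5: inc R3 by 5 -> R3=(0,0,0,11) value=11
Op 6: inc R0 by 1 -> R0=(1,0,0,6) value=7
Op 7: inc R1 by 5 -> R1=(0,5,0,0) value=5
Op 8: inc R2 by 3 -> R2=(0,0,3,0) value=3
Op 9: inc R1 by 5 -> R1=(0,10,0,0) value=10
Op 10: inc R0 by 2 -> R0=(3,0,0,6) value=9

Answer: 0 10 0 0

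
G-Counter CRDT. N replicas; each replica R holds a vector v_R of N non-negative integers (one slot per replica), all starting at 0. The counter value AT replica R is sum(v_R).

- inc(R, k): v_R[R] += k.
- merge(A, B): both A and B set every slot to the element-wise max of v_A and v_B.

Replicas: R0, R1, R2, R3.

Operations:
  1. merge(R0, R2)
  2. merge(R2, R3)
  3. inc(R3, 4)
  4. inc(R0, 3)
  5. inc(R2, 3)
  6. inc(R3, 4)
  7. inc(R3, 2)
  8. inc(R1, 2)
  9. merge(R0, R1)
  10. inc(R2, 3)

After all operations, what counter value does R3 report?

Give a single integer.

Answer: 10

Derivation:
Op 1: merge R0<->R2 -> R0=(0,0,0,0) R2=(0,0,0,0)
Op 2: merge R2<->R3 -> R2=(0,0,0,0) R3=(0,0,0,0)
Op 3: inc R3 by 4 -> R3=(0,0,0,4) value=4
Op 4: inc R0 by 3 -> R0=(3,0,0,0) value=3
Op 5: inc R2 by 3 -> R2=(0,0,3,0) value=3
Op 6: inc R3 by 4 -> R3=(0,0,0,8) value=8
Op 7: inc R3 by 2 -> R3=(0,0,0,10) value=10
Op 8: inc R1 by 2 -> R1=(0,2,0,0) value=2
Op 9: merge R0<->R1 -> R0=(3,2,0,0) R1=(3,2,0,0)
Op 10: inc R2 by 3 -> R2=(0,0,6,0) value=6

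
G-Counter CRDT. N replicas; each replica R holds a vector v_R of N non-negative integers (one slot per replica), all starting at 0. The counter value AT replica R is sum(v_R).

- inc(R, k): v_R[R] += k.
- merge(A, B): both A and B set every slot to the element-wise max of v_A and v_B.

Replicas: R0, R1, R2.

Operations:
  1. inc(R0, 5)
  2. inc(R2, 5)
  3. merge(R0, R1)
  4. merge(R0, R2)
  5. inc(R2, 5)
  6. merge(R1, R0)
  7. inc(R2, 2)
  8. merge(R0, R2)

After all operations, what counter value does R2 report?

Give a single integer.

Op 1: inc R0 by 5 -> R0=(5,0,0) value=5
Op 2: inc R2 by 5 -> R2=(0,0,5) value=5
Op 3: merge R0<->R1 -> R0=(5,0,0) R1=(5,0,0)
Op 4: merge R0<->R2 -> R0=(5,0,5) R2=(5,0,5)
Op 5: inc R2 by 5 -> R2=(5,0,10) value=15
Op 6: merge R1<->R0 -> R1=(5,0,5) R0=(5,0,5)
Op 7: inc R2 by 2 -> R2=(5,0,12) value=17
Op 8: merge R0<->R2 -> R0=(5,0,12) R2=(5,0,12)

Answer: 17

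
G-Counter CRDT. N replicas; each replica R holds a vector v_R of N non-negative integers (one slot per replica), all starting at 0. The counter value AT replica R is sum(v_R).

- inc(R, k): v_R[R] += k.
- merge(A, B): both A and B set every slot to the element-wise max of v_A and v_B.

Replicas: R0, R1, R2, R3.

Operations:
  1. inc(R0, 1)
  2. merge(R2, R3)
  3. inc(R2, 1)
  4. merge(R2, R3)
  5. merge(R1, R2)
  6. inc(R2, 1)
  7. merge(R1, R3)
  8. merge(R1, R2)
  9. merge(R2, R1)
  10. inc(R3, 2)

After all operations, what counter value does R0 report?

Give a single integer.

Op 1: inc R0 by 1 -> R0=(1,0,0,0) value=1
Op 2: merge R2<->R3 -> R2=(0,0,0,0) R3=(0,0,0,0)
Op 3: inc R2 by 1 -> R2=(0,0,1,0) value=1
Op 4: merge R2<->R3 -> R2=(0,0,1,0) R3=(0,0,1,0)
Op 5: merge R1<->R2 -> R1=(0,0,1,0) R2=(0,0,1,0)
Op 6: inc R2 by 1 -> R2=(0,0,2,0) value=2
Op 7: merge R1<->R3 -> R1=(0,0,1,0) R3=(0,0,1,0)
Op 8: merge R1<->R2 -> R1=(0,0,2,0) R2=(0,0,2,0)
Op 9: merge R2<->R1 -> R2=(0,0,2,0) R1=(0,0,2,0)
Op 10: inc R3 by 2 -> R3=(0,0,1,2) value=3

Answer: 1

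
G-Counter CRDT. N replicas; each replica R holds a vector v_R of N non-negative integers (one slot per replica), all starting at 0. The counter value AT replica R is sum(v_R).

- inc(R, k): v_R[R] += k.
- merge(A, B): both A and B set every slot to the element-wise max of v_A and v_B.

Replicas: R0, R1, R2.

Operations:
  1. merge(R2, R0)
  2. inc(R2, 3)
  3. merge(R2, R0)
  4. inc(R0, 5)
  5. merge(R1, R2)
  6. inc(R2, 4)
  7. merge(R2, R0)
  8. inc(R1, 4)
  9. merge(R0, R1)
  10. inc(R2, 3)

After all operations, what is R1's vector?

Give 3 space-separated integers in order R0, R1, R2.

Answer: 5 4 7

Derivation:
Op 1: merge R2<->R0 -> R2=(0,0,0) R0=(0,0,0)
Op 2: inc R2 by 3 -> R2=(0,0,3) value=3
Op 3: merge R2<->R0 -> R2=(0,0,3) R0=(0,0,3)
Op 4: inc R0 by 5 -> R0=(5,0,3) value=8
Op 5: merge R1<->R2 -> R1=(0,0,3) R2=(0,0,3)
Op 6: inc R2 by 4 -> R2=(0,0,7) value=7
Op 7: merge R2<->R0 -> R2=(5,0,7) R0=(5,0,7)
Op 8: inc R1 by 4 -> R1=(0,4,3) value=7
Op 9: merge R0<->R1 -> R0=(5,4,7) R1=(5,4,7)
Op 10: inc R2 by 3 -> R2=(5,0,10) value=15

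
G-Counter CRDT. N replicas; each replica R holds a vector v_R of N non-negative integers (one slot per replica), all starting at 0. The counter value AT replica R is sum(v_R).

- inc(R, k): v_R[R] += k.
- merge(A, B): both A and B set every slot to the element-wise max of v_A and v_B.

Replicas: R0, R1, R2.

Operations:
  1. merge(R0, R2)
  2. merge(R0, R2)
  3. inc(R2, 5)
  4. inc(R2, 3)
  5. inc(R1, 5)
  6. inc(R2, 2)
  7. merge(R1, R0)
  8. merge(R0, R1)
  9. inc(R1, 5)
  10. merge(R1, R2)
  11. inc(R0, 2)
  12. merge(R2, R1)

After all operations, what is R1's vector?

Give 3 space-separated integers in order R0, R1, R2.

Answer: 0 10 10

Derivation:
Op 1: merge R0<->R2 -> R0=(0,0,0) R2=(0,0,0)
Op 2: merge R0<->R2 -> R0=(0,0,0) R2=(0,0,0)
Op 3: inc R2 by 5 -> R2=(0,0,5) value=5
Op 4: inc R2 by 3 -> R2=(0,0,8) value=8
Op 5: inc R1 by 5 -> R1=(0,5,0) value=5
Op 6: inc R2 by 2 -> R2=(0,0,10) value=10
Op 7: merge R1<->R0 -> R1=(0,5,0) R0=(0,5,0)
Op 8: merge R0<->R1 -> R0=(0,5,0) R1=(0,5,0)
Op 9: inc R1 by 5 -> R1=(0,10,0) value=10
Op 10: merge R1<->R2 -> R1=(0,10,10) R2=(0,10,10)
Op 11: inc R0 by 2 -> R0=(2,5,0) value=7
Op 12: merge R2<->R1 -> R2=(0,10,10) R1=(0,10,10)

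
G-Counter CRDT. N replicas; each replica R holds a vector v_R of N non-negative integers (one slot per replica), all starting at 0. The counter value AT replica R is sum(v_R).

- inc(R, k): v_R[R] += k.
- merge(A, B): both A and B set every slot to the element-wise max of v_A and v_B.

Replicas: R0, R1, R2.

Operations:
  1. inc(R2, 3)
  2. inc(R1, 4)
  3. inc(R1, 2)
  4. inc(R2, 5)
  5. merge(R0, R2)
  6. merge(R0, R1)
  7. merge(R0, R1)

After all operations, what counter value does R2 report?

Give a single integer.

Op 1: inc R2 by 3 -> R2=(0,0,3) value=3
Op 2: inc R1 by 4 -> R1=(0,4,0) value=4
Op 3: inc R1 by 2 -> R1=(0,6,0) value=6
Op 4: inc R2 by 5 -> R2=(0,0,8) value=8
Op 5: merge R0<->R2 -> R0=(0,0,8) R2=(0,0,8)
Op 6: merge R0<->R1 -> R0=(0,6,8) R1=(0,6,8)
Op 7: merge R0<->R1 -> R0=(0,6,8) R1=(0,6,8)

Answer: 8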